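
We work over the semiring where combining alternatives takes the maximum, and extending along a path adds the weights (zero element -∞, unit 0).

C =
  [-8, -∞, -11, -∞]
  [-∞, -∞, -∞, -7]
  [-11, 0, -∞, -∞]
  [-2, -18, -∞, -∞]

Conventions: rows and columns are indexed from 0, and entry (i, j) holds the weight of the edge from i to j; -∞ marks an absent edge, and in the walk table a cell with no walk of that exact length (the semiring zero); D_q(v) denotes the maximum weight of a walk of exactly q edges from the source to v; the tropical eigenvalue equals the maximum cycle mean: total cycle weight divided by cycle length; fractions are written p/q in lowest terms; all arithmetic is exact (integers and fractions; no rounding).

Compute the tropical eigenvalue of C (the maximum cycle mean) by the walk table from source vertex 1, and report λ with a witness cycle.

q=0: [-∞, 0, -∞, -∞]
q=1: [-∞, -∞, -∞, -7]
q=2: [-9, -25, -∞, -∞]
q=3: [-17, -∞, -20, -32]
q=4: [-25, -20, -28, -∞]
Optimal cycle mean attained by: cycle 0->2->1->3->0, total (-11) + 0 + (-7) + (-2), length 4.
Answer: λ = -5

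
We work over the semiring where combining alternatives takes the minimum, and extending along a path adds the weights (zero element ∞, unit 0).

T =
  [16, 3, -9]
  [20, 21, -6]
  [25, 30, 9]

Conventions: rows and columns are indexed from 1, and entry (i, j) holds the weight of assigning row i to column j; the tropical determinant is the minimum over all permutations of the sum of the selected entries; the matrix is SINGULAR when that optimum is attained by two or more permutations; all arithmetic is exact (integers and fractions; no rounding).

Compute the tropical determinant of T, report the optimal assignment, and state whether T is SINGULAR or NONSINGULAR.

σ = (1, 2, 3): 16 + 21 + 9 = 46
σ = (1, 3, 2): 16 + (-6) + 30 = 40
σ = (2, 1, 3): 3 + 20 + 9 = 32
σ = (2, 3, 1): 3 + (-6) + 25 = 22
σ = (3, 1, 2): (-9) + 20 + 30 = 41
σ = (3, 2, 1): (-9) + 21 + 25 = 37
Optimal value attained by: σ = (2, 3, 1).
Answer: det⊕(T) = 22; verdict: NONSINGULAR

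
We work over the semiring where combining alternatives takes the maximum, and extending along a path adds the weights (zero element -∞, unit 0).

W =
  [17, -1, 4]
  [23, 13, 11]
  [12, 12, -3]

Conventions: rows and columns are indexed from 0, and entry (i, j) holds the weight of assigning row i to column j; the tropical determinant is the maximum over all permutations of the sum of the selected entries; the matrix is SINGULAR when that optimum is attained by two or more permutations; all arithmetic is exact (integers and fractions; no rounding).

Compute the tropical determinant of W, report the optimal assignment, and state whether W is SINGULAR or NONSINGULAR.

σ = (0, 1, 2): 17 + 13 + (-3) = 27
σ = (0, 2, 1): 17 + 11 + 12 = 40
σ = (1, 0, 2): (-1) + 23 + (-3) = 19
σ = (1, 2, 0): (-1) + 11 + 12 = 22
σ = (2, 0, 1): 4 + 23 + 12 = 39
σ = (2, 1, 0): 4 + 13 + 12 = 29
Optimal value attained by: σ = (0, 2, 1).
Answer: det⊕(W) = 40; verdict: NONSINGULAR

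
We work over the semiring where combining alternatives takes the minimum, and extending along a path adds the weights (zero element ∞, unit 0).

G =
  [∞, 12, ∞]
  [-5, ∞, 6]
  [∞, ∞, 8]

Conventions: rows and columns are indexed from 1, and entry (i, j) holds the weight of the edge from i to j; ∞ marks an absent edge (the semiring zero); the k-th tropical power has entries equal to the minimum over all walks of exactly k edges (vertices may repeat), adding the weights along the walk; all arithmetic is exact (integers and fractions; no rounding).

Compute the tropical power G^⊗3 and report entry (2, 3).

G^⊗2:
  [7, ∞, 18]
  [∞, 7, 14]
  [∞, ∞, 16]
G^⊗3:
  [∞, 19, 26]
  [2, ∞, 13]
  [∞, ∞, 24]
Key observation: the optimum is the walk 2->1->2->3, with weight (-5) + 12 + 6 = 13.
Optimal value attained by: walk 2->1->2->3.
Answer: (G^⊗3)[2][3] = 13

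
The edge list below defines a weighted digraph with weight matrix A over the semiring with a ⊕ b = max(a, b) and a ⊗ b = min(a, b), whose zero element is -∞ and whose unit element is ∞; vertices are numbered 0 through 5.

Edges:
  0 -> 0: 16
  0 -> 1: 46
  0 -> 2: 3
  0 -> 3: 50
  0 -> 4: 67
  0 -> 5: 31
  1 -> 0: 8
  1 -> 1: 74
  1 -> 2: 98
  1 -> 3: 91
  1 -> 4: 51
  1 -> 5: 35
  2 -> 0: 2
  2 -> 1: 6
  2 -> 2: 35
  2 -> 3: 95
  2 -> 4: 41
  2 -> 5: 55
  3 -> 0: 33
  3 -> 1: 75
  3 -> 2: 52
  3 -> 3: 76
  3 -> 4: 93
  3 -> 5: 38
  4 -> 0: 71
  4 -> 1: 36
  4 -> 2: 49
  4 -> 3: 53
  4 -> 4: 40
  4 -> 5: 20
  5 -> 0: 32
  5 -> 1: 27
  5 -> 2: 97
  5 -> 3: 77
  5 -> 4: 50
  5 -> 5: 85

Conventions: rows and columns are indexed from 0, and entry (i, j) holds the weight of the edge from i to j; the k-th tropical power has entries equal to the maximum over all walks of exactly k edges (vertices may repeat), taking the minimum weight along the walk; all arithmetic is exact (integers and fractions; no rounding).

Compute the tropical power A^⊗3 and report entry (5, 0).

A^⊗2:
  [67, 50, 50, 53, 50, 38]
  [51, 75, 74, 95, 91, 55]
  [41, 75, 55, 76, 93, 55]
  [71, 75, 75, 76, 76, 52]
  [40, 53, 52, 53, 67, 49]
  [50, 75, 85, 95, 77, 85]
A^⊗3:
  [50, 53, 52, 53, 67, 50]
  [71, 75, 75, 76, 93, 55]
  [71, 75, 75, 76, 76, 55]
  [71, 75, 75, 76, 76, 55]
  [67, 53, 53, 53, 53, 52]
  [71, 75, 85, 85, 93, 85]
Key observation: the optimum is the walk 5->3->4->0, with weight 77 min 93 min 71 = 71.
Optimal value attained by: walk 5->3->4->0.
Answer: (A^⊗3)[5][0] = 71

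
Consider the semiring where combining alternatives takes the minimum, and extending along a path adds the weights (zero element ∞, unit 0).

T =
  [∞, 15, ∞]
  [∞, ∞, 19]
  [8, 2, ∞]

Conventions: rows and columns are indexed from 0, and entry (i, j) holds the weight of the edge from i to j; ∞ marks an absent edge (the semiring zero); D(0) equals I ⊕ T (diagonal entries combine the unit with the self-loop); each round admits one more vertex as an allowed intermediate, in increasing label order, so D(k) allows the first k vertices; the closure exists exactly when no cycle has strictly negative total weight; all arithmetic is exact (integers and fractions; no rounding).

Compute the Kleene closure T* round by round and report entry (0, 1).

D(0):
  [0, 15, ∞]
  [∞, 0, 19]
  [8, 2, 0]
D(1):
  [0, 15, ∞]
  [∞, 0, 19]
  [8, 2, 0]
D(2):
  [0, 15, 34]
  [∞, 0, 19]
  [8, 2, 0]
D(3):
  [0, 15, 34]
  [27, 0, 19]
  [8, 2, 0]
Answer: T*[0][1] = 15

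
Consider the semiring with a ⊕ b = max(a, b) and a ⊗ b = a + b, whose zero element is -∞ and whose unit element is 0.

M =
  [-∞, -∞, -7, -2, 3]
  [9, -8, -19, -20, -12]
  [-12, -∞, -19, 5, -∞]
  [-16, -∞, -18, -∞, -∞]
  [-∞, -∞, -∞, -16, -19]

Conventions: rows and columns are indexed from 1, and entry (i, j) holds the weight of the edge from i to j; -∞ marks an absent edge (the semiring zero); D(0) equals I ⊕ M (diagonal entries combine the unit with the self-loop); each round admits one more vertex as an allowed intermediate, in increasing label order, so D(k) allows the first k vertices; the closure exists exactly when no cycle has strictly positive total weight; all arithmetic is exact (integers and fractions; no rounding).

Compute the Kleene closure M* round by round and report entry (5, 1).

D(0):
  [0, -∞, -7, -2, 3]
  [9, 0, -19, -20, -12]
  [-12, -∞, 0, 5, -∞]
  [-16, -∞, -18, 0, -∞]
  [-∞, -∞, -∞, -16, 0]
D(1):
  [0, -∞, -7, -2, 3]
  [9, 0, 2, 7, 12]
  [-12, -∞, 0, 5, -9]
  [-16, -∞, -18, 0, -13]
  [-∞, -∞, -∞, -16, 0]
D(2):
  [0, -∞, -7, -2, 3]
  [9, 0, 2, 7, 12]
  [-12, -∞, 0, 5, -9]
  [-16, -∞, -18, 0, -13]
  [-∞, -∞, -∞, -16, 0]
D(3):
  [0, -∞, -7, -2, 3]
  [9, 0, 2, 7, 12]
  [-12, -∞, 0, 5, -9]
  [-16, -∞, -18, 0, -13]
  [-∞, -∞, -∞, -16, 0]
D(4):
  [0, -∞, -7, -2, 3]
  [9, 0, 2, 7, 12]
  [-11, -∞, 0, 5, -8]
  [-16, -∞, -18, 0, -13]
  [-32, -∞, -34, -16, 0]
D(5):
  [0, -∞, -7, -2, 3]
  [9, 0, 2, 7, 12]
  [-11, -∞, 0, 5, -8]
  [-16, -∞, -18, 0, -13]
  [-32, -∞, -34, -16, 0]
Answer: M*[5][1] = -32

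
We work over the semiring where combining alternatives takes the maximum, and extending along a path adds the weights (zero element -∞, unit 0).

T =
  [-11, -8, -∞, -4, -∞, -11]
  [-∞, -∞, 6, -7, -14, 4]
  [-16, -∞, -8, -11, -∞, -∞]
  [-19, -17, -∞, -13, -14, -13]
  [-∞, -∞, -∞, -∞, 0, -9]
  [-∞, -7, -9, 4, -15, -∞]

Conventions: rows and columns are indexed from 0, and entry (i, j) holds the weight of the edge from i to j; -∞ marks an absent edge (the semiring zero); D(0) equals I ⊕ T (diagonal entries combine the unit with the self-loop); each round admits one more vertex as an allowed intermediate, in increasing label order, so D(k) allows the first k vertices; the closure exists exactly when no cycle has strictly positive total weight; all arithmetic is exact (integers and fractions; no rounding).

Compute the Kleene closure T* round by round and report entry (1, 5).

D(0):
  [0, -8, -∞, -4, -∞, -11]
  [-∞, 0, 6, -7, -14, 4]
  [-16, -∞, 0, -11, -∞, -∞]
  [-19, -17, -∞, 0, -14, -13]
  [-∞, -∞, -∞, -∞, 0, -9]
  [-∞, -7, -9, 4, -15, 0]
D(1):
  [0, -8, -∞, -4, -∞, -11]
  [-∞, 0, 6, -7, -14, 4]
  [-16, -24, 0, -11, -∞, -27]
  [-19, -17, -∞, 0, -14, -13]
  [-∞, -∞, -∞, -∞, 0, -9]
  [-∞, -7, -9, 4, -15, 0]
D(2):
  [0, -8, -2, -4, -22, -4]
  [-∞, 0, 6, -7, -14, 4]
  [-16, -24, 0, -11, -38, -20]
  [-19, -17, -11, 0, -14, -13]
  [-∞, -∞, -∞, -∞, 0, -9]
  [-∞, -7, -1, 4, -15, 0]
D(3):
  [0, -8, -2, -4, -22, -4]
  [-10, 0, 6, -5, -14, 4]
  [-16, -24, 0, -11, -38, -20]
  [-19, -17, -11, 0, -14, -13]
  [-∞, -∞, -∞, -∞, 0, -9]
  [-17, -7, -1, 4, -15, 0]
D(4):
  [0, -8, -2, -4, -18, -4]
  [-10, 0, 6, -5, -14, 4]
  [-16, -24, 0, -11, -25, -20]
  [-19, -17, -11, 0, -14, -13]
  [-∞, -∞, -∞, -∞, 0, -9]
  [-15, -7, -1, 4, -10, 0]
D(5):
  [0, -8, -2, -4, -18, -4]
  [-10, 0, 6, -5, -14, 4]
  [-16, -24, 0, -11, -25, -20]
  [-19, -17, -11, 0, -14, -13]
  [-∞, -∞, -∞, -∞, 0, -9]
  [-15, -7, -1, 4, -10, 0]
D(6):
  [0, -8, -2, 0, -14, -4]
  [-10, 0, 6, 8, -6, 4]
  [-16, -24, 0, -11, -25, -20]
  [-19, -17, -11, 0, -14, -13]
  [-24, -16, -10, -5, 0, -9]
  [-15, -7, -1, 4, -10, 0]
Answer: T*[1][5] = 4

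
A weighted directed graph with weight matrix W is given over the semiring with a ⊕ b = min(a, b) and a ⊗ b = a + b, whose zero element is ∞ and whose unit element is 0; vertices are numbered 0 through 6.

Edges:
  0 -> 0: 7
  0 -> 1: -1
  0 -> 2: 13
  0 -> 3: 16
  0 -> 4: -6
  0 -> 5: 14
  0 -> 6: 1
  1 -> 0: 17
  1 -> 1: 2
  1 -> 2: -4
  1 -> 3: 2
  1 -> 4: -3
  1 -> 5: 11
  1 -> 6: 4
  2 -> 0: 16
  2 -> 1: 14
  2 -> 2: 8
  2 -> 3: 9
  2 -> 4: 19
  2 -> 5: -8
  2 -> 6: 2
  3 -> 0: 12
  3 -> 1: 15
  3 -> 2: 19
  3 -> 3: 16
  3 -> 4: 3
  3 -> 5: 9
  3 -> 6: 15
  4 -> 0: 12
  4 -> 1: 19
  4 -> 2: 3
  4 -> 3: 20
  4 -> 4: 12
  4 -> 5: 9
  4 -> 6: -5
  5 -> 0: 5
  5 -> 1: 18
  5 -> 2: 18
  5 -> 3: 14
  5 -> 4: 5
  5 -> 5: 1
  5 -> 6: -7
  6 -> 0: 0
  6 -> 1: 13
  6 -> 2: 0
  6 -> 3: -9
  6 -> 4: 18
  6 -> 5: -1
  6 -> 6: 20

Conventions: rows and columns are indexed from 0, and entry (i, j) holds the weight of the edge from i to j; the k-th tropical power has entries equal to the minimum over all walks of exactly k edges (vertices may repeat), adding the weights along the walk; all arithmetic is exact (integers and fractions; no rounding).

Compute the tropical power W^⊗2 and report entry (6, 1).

W^⊗2:
  [1, 1, -5, -8, -4, 0, -11]
  [4, 4, -2, -5, -1, -12, -8]
  [-3, 10, 2, -7, -3, -7, -15]
  [14, 11, 6, 6, 6, 10, -2]
  [-5, 8, -5, -14, 6, -6, 2]
  [-7, 4, -7, -16, -1, -8, -6]
  [3, -1, 8, 7, -6, -8, -8]
Key observation: the optimum is the walk 6->0->1, with weight 0 + (-1) = -1.
Optimal value attained by: walk 6->0->1.
Answer: (W^⊗2)[6][1] = -1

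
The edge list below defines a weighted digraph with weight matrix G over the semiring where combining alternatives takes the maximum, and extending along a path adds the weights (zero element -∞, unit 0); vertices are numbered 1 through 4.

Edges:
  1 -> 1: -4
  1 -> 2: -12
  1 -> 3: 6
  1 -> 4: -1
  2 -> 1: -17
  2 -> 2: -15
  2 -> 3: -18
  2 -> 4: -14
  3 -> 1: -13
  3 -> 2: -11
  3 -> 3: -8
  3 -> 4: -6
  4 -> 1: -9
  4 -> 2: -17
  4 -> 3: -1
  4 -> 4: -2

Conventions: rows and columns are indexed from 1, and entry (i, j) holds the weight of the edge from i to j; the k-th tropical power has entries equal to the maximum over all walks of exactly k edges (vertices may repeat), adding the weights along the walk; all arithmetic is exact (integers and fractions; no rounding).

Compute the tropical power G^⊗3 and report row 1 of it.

G^⊗2:
  [-7, -5, 2, 0]
  [-21, -29, -11, -16]
  [-15, -19, -7, -8]
  [-11, -12, -3, -4]
G^⊗3:
  [-9, -9, -1, -2]
  [-24, -22, -15, -17]
  [-17, -18, -9, -10]
  [-13, -14, -5, -6]
Answer: row 1 of G^⊗3 = [-9, -9, -1, -2]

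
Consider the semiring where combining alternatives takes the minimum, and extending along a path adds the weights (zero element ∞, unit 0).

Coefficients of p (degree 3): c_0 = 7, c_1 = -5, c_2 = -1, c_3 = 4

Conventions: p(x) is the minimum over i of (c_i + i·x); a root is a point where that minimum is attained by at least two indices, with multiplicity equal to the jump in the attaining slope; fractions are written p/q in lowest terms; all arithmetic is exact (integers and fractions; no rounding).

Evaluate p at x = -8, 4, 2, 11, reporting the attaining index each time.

p(-8) = min(7+0·(-8)=7, -5+1·(-8)=-13, -1+2·(-8)=-17, 4+3·(-8)=-20) = -20 (attained by i=3)
p(4) = min(7+0·4=7, -5+1·4=-1, -1+2·4=7, 4+3·4=16) = -1 (attained by i=1)
p(2) = min(7+0·2=7, -5+1·2=-3, -1+2·2=3, 4+3·2=10) = -3 (attained by i=1)
p(11) = min(7+0·11=7, -5+1·11=6, -1+2·11=21, 4+3·11=37) = 6 (attained by i=1)
Answer: p(-8) = -20; p(4) = -1; p(2) = -3; p(11) = 6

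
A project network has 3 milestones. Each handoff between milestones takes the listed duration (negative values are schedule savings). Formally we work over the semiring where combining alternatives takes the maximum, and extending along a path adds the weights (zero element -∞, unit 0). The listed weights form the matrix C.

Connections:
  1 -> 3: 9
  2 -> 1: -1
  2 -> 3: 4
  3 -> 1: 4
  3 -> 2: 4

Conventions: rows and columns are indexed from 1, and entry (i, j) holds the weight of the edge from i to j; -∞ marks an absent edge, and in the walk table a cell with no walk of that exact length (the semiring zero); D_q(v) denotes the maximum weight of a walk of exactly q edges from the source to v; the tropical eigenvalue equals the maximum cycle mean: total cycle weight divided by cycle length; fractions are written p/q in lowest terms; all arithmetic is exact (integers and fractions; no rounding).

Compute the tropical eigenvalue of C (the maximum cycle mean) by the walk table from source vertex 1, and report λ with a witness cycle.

q=0: [0, -∞, -∞]
q=1: [-∞, -∞, 9]
q=2: [13, 13, -∞]
q=3: [12, -∞, 22]
Optimal cycle mean attained by: cycle 1->3->1, total 9 + 4, length 2.
Answer: λ = 13/2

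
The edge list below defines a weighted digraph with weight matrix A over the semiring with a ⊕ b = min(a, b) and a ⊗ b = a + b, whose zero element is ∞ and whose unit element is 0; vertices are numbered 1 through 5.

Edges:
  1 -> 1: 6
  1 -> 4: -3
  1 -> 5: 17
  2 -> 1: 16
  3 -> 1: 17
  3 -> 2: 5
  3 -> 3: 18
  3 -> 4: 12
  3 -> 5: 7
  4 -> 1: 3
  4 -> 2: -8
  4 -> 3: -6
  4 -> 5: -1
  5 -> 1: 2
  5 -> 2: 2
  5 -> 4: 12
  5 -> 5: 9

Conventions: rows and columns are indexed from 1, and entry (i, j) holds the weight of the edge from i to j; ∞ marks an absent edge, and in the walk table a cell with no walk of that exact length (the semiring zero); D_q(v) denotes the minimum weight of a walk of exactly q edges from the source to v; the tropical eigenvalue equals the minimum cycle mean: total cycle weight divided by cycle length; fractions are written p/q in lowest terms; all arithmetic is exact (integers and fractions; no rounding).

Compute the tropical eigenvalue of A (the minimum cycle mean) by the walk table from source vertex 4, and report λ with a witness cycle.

q=0: [∞, ∞, ∞, 0, ∞]
q=1: [3, -8, -6, ∞, -1]
q=2: [1, -1, 12, 0, 1]
q=3: [3, -8, -6, -2, -1]
q=4: [1, -10, -8, 0, -3]
q=5: [-1, -8, -6, -2, -1]
Optimal cycle mean attained by: cycle 1->4->5->1, total (-3) + (-1) + 2, length 3.
Answer: λ = -2/3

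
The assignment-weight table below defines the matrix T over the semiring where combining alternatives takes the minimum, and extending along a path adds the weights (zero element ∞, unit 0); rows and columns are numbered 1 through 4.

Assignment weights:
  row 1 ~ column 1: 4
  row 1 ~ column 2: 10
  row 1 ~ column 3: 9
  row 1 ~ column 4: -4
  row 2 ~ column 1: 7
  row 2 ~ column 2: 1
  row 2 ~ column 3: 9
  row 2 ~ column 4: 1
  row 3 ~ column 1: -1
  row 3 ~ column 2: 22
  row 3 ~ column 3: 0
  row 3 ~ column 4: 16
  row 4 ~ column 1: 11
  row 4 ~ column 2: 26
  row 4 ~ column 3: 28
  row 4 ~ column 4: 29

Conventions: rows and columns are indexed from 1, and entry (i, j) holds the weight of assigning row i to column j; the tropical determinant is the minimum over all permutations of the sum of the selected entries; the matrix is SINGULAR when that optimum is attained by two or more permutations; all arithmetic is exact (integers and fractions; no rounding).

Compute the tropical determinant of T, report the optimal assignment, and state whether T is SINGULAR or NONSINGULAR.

σ = (1, 2, 3, 4): 4 + 1 + 0 + 29 = 34
σ = (1, 2, 4, 3): 4 + 1 + 16 + 28 = 49
σ = (1, 3, 2, 4): 4 + 9 + 22 + 29 = 64
σ = (1, 3, 4, 2): 4 + 9 + 16 + 26 = 55
σ = (1, 4, 2, 3): 4 + 1 + 22 + 28 = 55
σ = (1, 4, 3, 2): 4 + 1 + 0 + 26 = 31
σ = (2, 1, 3, 4): 10 + 7 + 0 + 29 = 46
σ = (2, 1, 4, 3): 10 + 7 + 16 + 28 = 61
σ = (2, 3, 1, 4): 10 + 9 + (-1) + 29 = 47
σ = (2, 3, 4, 1): 10 + 9 + 16 + 11 = 46
σ = (2, 4, 1, 3): 10 + 1 + (-1) + 28 = 38
σ = (2, 4, 3, 1): 10 + 1 + 0 + 11 = 22
σ = (3, 1, 2, 4): 9 + 7 + 22 + 29 = 67
σ = (3, 1, 4, 2): 9 + 7 + 16 + 26 = 58
σ = (3, 2, 1, 4): 9 + 1 + (-1) + 29 = 38
σ = (3, 2, 4, 1): 9 + 1 + 16 + 11 = 37
σ = (3, 4, 1, 2): 9 + 1 + (-1) + 26 = 35
σ = (3, 4, 2, 1): 9 + 1 + 22 + 11 = 43
σ = (4, 1, 2, 3): (-4) + 7 + 22 + 28 = 53
σ = (4, 1, 3, 2): (-4) + 7 + 0 + 26 = 29
σ = (4, 2, 1, 3): (-4) + 1 + (-1) + 28 = 24
σ = (4, 2, 3, 1): (-4) + 1 + 0 + 11 = 8
σ = (4, 3, 1, 2): (-4) + 9 + (-1) + 26 = 30
σ = (4, 3, 2, 1): (-4) + 9 + 22 + 11 = 38
Optimal value attained by: σ = (4, 2, 3, 1).
Answer: det⊕(T) = 8; verdict: NONSINGULAR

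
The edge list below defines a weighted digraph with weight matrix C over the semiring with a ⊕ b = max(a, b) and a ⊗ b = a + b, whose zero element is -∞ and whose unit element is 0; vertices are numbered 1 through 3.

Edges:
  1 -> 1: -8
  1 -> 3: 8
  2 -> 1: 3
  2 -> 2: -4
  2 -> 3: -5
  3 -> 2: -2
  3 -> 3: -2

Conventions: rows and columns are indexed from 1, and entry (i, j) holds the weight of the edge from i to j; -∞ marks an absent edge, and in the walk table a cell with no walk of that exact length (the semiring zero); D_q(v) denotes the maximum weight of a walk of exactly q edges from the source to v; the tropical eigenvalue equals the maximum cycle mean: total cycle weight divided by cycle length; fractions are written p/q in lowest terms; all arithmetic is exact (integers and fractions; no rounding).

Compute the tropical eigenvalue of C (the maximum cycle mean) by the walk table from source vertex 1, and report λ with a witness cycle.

q=0: [0, -∞, -∞]
q=1: [-8, -∞, 8]
q=2: [-16, 6, 6]
q=3: [9, 4, 4]
Optimal cycle mean attained by: cycle 1->3->2->1, total 8 + (-2) + 3, length 3.
Answer: λ = 3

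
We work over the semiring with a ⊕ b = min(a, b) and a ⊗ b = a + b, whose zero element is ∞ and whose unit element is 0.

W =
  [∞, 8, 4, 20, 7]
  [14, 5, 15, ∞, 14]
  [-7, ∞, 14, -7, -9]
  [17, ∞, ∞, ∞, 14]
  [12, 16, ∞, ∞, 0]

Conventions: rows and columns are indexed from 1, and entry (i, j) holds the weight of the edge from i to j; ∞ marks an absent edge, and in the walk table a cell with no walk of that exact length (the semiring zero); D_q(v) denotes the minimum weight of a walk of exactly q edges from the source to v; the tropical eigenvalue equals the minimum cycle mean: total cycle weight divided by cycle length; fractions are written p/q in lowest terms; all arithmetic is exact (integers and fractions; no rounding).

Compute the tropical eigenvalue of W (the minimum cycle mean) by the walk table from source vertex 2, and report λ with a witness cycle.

q=0: [∞, 0, ∞, ∞, ∞]
q=1: [14, 5, 15, ∞, 14]
q=2: [8, 10, 18, 8, 6]
q=3: [11, 15, 12, 11, 6]
q=4: [5, 19, 15, 5, 3]
q=5: [8, 13, 9, 8, 3]
Optimal cycle mean attained by: cycle 1->3->1, total 4 + (-7), length 2.
Answer: λ = -3/2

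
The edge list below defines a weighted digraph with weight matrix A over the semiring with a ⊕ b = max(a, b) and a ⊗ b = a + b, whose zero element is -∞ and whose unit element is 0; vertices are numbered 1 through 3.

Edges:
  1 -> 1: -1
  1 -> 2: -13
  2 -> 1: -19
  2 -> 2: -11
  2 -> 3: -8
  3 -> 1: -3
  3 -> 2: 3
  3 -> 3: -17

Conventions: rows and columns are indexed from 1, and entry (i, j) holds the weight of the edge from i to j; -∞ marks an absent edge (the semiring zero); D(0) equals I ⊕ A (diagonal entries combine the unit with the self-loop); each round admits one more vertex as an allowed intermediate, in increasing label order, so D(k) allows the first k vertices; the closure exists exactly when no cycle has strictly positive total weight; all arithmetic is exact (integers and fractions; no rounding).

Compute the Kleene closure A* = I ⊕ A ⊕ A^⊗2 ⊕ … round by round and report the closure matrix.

D(0):
  [0, -13, -∞]
  [-19, 0, -8]
  [-3, 3, 0]
D(1):
  [0, -13, -∞]
  [-19, 0, -8]
  [-3, 3, 0]
D(2):
  [0, -13, -21]
  [-19, 0, -8]
  [-3, 3, 0]
D(3):
  [0, -13, -21]
  [-11, 0, -8]
  [-3, 3, 0]
Answer: A* = [[0, -13, -21], [-11, 0, -8], [-3, 3, 0]]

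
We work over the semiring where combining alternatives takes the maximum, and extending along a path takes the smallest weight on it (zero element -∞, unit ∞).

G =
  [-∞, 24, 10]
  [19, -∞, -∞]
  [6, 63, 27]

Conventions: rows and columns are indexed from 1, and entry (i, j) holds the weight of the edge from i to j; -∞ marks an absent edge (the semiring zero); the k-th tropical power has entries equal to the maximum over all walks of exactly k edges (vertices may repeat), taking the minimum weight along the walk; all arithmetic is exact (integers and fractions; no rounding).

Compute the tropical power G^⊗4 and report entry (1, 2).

G^⊗2:
  [19, 10, 10]
  [-∞, 19, 10]
  [19, 27, 27]
G^⊗3:
  [10, 19, 10]
  [19, 10, 10]
  [19, 27, 27]
G^⊗4:
  [19, 10, 10]
  [10, 19, 10]
  [19, 27, 27]
Key observation: the optimum is the walk 1->2->1->3->2, with weight 24 min 19 min 10 min 63 = 10.
Optimal value attained by: walk 1->2->1->3->2.
Answer: (G^⊗4)[1][2] = 10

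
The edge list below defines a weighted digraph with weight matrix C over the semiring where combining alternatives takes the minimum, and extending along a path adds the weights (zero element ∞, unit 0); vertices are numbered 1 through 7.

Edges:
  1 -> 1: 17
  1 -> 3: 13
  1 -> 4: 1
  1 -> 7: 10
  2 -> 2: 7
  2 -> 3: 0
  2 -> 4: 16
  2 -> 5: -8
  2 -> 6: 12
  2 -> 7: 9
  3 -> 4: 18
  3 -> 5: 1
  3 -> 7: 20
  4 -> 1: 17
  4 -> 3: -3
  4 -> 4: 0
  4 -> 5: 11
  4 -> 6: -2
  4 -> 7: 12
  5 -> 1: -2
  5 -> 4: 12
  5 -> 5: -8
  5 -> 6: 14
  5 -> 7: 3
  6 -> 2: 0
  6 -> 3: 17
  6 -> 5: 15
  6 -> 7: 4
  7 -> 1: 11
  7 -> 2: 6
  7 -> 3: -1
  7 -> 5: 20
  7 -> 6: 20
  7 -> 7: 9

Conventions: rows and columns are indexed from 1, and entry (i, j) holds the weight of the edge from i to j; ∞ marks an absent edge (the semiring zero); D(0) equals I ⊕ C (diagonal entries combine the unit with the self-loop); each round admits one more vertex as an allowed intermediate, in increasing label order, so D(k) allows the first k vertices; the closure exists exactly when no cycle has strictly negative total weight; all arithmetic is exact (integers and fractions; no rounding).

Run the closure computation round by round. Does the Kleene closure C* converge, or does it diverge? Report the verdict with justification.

Detection: at round 0, diagonal entry (5, 5) turns strictly negative.
Key observation: the cycle 5->5 has total weight (-8), which is strictly negative.
Answer: DIVERGES — negative cycle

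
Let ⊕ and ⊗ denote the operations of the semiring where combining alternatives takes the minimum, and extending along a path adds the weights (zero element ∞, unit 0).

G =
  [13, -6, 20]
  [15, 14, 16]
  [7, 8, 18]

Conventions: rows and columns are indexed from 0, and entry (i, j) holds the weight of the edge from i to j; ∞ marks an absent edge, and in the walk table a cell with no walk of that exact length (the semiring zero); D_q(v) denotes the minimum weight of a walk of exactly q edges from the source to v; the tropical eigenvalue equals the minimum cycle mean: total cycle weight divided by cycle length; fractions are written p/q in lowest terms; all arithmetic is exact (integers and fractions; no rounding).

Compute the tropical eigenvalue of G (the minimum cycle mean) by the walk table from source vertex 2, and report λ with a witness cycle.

q=0: [∞, ∞, 0]
q=1: [7, 8, 18]
q=2: [20, 1, 24]
q=3: [16, 14, 17]
Optimal cycle mean attained by: cycle 0->1->0, total (-6) + 15, length 2.
Answer: λ = 9/2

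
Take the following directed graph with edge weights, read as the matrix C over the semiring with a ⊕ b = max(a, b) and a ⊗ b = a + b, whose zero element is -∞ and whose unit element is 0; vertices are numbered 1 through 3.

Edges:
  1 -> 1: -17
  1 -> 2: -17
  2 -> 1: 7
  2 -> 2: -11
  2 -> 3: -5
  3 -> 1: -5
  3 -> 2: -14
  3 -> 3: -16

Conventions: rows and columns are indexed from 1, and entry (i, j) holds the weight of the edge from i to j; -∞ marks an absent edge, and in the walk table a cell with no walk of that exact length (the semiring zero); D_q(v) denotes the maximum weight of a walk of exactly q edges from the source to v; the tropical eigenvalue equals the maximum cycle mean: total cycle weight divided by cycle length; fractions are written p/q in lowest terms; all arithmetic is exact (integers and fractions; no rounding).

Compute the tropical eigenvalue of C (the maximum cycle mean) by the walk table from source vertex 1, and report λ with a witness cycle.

q=0: [0, -∞, -∞]
q=1: [-17, -17, -∞]
q=2: [-10, -28, -22]
q=3: [-21, -27, -33]
Optimal cycle mean attained by: cycle 1->2->1, total (-17) + 7, length 2.
Answer: λ = -5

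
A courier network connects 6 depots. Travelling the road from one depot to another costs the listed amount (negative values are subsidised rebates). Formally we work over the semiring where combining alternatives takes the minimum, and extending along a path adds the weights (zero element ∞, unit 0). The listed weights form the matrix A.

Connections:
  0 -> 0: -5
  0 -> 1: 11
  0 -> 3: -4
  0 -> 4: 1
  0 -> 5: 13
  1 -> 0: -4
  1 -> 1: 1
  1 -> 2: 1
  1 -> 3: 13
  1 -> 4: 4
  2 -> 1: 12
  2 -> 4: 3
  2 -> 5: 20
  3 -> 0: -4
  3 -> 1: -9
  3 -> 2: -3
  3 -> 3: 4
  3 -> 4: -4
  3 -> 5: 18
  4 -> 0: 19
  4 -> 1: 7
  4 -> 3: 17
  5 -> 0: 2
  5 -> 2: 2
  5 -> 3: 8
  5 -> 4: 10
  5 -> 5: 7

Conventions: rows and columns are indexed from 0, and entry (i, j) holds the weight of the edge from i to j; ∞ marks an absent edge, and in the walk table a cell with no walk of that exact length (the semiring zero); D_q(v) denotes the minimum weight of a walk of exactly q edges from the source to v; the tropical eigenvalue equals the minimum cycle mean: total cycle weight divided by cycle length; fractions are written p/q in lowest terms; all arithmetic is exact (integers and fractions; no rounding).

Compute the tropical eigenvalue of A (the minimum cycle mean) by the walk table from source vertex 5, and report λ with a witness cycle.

q=0: [∞, ∞, ∞, ∞, ∞, 0]
q=1: [2, ∞, 2, 8, 10, 7]
q=2: [-3, -1, 5, -2, 3, 14]
q=3: [-8, -11, -5, -7, -6, 10]
q=4: [-15, -16, -10, -12, -11, 5]
q=5: [-20, -21, -15, -19, -16, -2]
q=6: [-25, -28, -22, -24, -23, -7]
Optimal cycle mean attained by: cycle 0->3->1->0, total (-4) + (-9) + (-4), length 3.
Answer: λ = -17/3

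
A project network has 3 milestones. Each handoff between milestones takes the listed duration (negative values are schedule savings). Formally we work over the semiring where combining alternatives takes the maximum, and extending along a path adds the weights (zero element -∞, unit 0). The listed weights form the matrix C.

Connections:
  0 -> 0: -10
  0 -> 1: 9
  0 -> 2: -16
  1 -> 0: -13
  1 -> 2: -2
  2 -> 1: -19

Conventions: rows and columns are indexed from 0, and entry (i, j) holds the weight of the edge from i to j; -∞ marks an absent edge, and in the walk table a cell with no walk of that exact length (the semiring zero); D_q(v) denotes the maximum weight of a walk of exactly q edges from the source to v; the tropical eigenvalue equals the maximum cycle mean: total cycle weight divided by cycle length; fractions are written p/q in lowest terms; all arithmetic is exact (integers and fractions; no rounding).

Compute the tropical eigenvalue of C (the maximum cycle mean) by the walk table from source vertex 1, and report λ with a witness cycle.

q=0: [-∞, 0, -∞]
q=1: [-13, -∞, -2]
q=2: [-23, -4, -29]
q=3: [-17, -14, -6]
Optimal cycle mean attained by: cycle 0->1->0, total 9 + (-13), length 2.
Answer: λ = -2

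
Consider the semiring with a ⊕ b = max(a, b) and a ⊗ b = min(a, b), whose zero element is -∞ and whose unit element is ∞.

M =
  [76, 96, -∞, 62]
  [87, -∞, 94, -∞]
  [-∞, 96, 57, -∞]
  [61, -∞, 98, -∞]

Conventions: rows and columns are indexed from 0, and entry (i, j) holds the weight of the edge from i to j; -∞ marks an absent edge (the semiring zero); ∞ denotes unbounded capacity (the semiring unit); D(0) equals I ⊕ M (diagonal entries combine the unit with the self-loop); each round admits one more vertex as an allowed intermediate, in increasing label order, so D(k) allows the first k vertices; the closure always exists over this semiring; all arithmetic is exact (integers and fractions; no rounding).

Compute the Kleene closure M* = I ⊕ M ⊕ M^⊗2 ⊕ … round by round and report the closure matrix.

D(0):
  [∞, 96, -∞, 62]
  [87, ∞, 94, -∞]
  [-∞, 96, ∞, -∞]
  [61, -∞, 98, ∞]
D(1):
  [∞, 96, -∞, 62]
  [87, ∞, 94, 62]
  [-∞, 96, ∞, -∞]
  [61, 61, 98, ∞]
D(2):
  [∞, 96, 94, 62]
  [87, ∞, 94, 62]
  [87, 96, ∞, 62]
  [61, 61, 98, ∞]
D(3):
  [∞, 96, 94, 62]
  [87, ∞, 94, 62]
  [87, 96, ∞, 62]
  [87, 96, 98, ∞]
D(4):
  [∞, 96, 94, 62]
  [87, ∞, 94, 62]
  [87, 96, ∞, 62]
  [87, 96, 98, ∞]
Answer: M* = [[∞, 96, 94, 62], [87, ∞, 94, 62], [87, 96, ∞, 62], [87, 96, 98, ∞]]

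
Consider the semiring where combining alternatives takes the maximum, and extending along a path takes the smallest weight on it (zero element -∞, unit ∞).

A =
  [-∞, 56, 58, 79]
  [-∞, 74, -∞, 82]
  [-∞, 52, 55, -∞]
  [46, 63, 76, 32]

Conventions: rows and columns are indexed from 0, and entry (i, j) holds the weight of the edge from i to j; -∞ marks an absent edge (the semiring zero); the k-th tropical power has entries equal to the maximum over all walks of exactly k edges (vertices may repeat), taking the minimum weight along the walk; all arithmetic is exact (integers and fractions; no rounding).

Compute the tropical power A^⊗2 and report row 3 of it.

A^⊗2:
  [46, 63, 76, 56]
  [46, 74, 76, 74]
  [-∞, 52, 55, 52]
  [32, 63, 55, 63]
Answer: row 3 of A^⊗2 = [32, 63, 55, 63]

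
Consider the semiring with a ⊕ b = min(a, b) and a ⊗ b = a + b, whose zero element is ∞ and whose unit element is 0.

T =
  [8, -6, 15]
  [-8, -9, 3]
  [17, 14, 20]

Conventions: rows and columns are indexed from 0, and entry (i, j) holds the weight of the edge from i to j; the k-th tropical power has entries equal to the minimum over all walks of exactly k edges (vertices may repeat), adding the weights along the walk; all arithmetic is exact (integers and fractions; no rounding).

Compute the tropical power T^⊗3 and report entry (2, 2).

T^⊗2:
  [-14, -15, -3]
  [-17, -18, -6]
  [6, 5, 17]
T^⊗3:
  [-23, -24, -12]
  [-26, -27, -15]
  [-3, -4, 8]
Key observation: the optimum is the walk 2->1->1->2, with weight 14 + (-9) + 3 = 8.
Optimal value attained by: walk 2->1->1->2.
Answer: (T^⊗3)[2][2] = 8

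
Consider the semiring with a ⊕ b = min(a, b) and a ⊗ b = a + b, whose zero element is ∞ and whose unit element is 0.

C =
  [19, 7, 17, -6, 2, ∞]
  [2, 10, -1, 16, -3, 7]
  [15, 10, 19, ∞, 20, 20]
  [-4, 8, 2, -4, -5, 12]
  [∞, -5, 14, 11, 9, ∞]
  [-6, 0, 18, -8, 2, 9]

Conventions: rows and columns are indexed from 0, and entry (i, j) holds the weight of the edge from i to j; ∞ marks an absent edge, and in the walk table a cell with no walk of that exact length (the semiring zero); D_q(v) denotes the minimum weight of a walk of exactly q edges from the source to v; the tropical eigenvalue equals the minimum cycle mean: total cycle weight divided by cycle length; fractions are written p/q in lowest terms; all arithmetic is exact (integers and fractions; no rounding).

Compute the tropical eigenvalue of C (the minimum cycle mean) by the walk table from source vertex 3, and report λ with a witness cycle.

q=0: [∞, ∞, ∞, 0, ∞, ∞]
q=1: [-4, 8, 2, -4, -5, 12]
q=2: [-8, -10, -2, -10, -9, 8]
q=3: [-14, -14, -11, -14, -15, -3]
q=4: [-18, -20, -15, -20, -19, -7]
q=5: [-24, -24, -21, -24, -25, -13]
q=6: [-28, -30, -25, -30, -29, -17]
Optimal cycle mean attained by: cycle 0->3->0, total (-6) + (-4), length 2.
Answer: λ = -5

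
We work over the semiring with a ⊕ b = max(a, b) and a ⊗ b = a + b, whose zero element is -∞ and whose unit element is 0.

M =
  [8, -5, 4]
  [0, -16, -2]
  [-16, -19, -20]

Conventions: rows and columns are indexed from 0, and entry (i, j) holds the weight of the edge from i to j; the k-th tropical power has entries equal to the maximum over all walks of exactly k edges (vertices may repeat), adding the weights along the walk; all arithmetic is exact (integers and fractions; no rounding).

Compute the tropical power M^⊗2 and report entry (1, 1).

M^⊗2:
  [16, 3, 12]
  [8, -5, 4]
  [-8, -21, -12]
Key observation: the optimum is the walk 1->0->1, with weight 0 + (-5) = -5.
Optimal value attained by: walk 1->0->1.
Answer: (M^⊗2)[1][1] = -5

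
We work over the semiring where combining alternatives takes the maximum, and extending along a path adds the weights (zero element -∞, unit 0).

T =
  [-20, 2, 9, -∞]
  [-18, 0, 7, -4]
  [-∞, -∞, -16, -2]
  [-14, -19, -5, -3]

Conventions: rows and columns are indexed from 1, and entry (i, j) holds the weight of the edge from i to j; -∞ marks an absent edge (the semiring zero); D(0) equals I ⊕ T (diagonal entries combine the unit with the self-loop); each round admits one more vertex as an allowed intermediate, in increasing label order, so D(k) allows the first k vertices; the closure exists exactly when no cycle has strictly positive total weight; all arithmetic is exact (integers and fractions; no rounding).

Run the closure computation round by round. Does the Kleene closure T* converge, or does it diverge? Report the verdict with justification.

D(0):
  [0, 2, 9, -∞]
  [-18, 0, 7, -4]
  [-∞, -∞, 0, -2]
  [-14, -19, -5, 0]
D(1):
  [0, 2, 9, -∞]
  [-18, 0, 7, -4]
  [-∞, -∞, 0, -2]
  [-14, -12, -5, 0]
D(2):
  [0, 2, 9, -2]
  [-18, 0, 7, -4]
  [-∞, -∞, 0, -2]
  [-14, -12, -5, 0]
D(3):
  [0, 2, 9, 7]
  [-18, 0, 7, 5]
  [-∞, -∞, 0, -2]
  [-14, -12, -5, 0]
D(4):
  [0, 2, 9, 7]
  [-9, 0, 7, 5]
  [-16, -14, 0, -2]
  [-14, -12, -5, 0]
Key observation: every diagonal entry stays at the unit through all rounds, so no improving cycle exists.
Answer: CONVERGES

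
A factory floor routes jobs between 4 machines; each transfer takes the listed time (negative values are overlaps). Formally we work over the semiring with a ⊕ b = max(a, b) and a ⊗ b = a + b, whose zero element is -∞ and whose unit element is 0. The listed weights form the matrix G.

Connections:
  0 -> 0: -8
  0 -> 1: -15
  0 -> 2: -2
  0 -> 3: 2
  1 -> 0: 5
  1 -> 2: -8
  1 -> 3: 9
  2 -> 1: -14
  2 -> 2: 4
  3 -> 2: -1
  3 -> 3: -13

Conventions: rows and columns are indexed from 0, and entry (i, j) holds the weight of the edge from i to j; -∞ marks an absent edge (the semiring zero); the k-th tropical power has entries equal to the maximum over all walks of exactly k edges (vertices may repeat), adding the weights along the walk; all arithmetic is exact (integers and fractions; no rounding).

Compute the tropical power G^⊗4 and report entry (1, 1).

G^⊗2:
  [-10, -16, 2, -6]
  [-3, -10, 8, 7]
  [-9, -10, 8, -5]
  [-∞, -15, 3, -26]
G^⊗3:
  [-11, -12, 6, -7]
  [-5, -6, 12, -1]
  [-5, -6, 12, -1]
  [-10, -11, 7, -6]
G^⊗4:
  [-7, -8, 10, -3]
  [-1, -2, 16, 3]
  [-1, -2, 16, 3]
  [-6, -7, 11, -2]
Key observation: the optimum is the walk 1->3->2->2->1, with weight 9 + (-1) + 4 + (-14) = -2.
Optimal value attained by: walk 1->3->2->2->1.
Answer: (G^⊗4)[1][1] = -2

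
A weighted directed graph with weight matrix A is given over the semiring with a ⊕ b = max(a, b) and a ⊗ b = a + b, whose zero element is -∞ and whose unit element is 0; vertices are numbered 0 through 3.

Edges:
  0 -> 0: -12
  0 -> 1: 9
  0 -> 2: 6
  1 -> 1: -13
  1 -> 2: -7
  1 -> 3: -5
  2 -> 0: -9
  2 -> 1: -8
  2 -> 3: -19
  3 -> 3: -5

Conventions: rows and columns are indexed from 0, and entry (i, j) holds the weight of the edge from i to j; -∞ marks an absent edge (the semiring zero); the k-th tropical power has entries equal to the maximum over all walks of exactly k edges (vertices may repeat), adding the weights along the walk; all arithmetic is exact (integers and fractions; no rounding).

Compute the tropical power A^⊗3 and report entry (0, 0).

A^⊗2:
  [-3, -2, 2, 4]
  [-16, -15, -20, -10]
  [-21, 0, -3, -13]
  [-∞, -∞, -∞, -10]
A^⊗3:
  [-7, 6, 3, -1]
  [-28, -7, -10, -15]
  [-12, -11, -7, -5]
  [-∞, -∞, -∞, -15]
Key observation: the optimum is the walk 0->1->2->0, with weight 9 + (-7) + (-9) = -7.
Optimal value attained by: walk 0->1->2->0.
Answer: (A^⊗3)[0][0] = -7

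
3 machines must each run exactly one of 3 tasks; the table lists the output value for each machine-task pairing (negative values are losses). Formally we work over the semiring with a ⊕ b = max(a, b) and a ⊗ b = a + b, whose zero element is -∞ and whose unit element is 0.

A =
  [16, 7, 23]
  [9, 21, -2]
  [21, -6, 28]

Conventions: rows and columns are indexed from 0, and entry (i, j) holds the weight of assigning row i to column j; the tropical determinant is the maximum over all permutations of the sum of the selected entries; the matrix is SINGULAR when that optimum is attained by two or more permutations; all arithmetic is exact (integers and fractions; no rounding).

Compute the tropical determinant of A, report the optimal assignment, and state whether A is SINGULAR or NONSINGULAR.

σ = (0, 1, 2): 16 + 21 + 28 = 65
σ = (0, 2, 1): 16 + (-2) + (-6) = 8
σ = (1, 0, 2): 7 + 9 + 28 = 44
σ = (1, 2, 0): 7 + (-2) + 21 = 26
σ = (2, 0, 1): 23 + 9 + (-6) = 26
σ = (2, 1, 0): 23 + 21 + 21 = 65
Optimal value attained by: σ = (0, 1, 2).
Answer: det⊕(A) = 65; verdict: SINGULAR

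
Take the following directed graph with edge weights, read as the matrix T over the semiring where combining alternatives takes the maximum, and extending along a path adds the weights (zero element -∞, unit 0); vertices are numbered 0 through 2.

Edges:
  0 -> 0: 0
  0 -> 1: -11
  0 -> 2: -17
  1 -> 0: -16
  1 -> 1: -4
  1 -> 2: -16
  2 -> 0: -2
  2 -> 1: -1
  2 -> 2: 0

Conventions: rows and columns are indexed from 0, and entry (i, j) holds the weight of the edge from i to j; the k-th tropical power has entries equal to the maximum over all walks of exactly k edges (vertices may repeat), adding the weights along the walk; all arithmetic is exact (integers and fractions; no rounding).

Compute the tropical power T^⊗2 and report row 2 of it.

T^⊗2:
  [0, -11, -17]
  [-16, -8, -16]
  [-2, -1, 0]
Answer: row 2 of T^⊗2 = [-2, -1, 0]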